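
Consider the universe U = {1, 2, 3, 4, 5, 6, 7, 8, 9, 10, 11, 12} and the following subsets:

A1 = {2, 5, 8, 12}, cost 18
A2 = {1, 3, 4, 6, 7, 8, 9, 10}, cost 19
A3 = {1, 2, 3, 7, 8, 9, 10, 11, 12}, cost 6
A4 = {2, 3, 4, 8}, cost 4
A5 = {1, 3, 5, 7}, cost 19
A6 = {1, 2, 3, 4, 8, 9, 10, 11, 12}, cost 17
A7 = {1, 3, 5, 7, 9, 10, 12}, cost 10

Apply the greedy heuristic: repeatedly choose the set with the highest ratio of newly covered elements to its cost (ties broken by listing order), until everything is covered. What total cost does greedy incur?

Pick 1: A3 adds 9 new (1, 2, 3, 7, 8, 9, 10, 11, 12) at cost 6 (ratio 9/6).
Pick 2: A4 adds 1 new (4) at cost 4 (ratio 1/4).
Pick 3: A7 adds 1 new (5) at cost 10 (ratio 1/10).
Pick 4: A2 adds 1 new (6) at cost 19 (ratio 1/19).
Greedy total cost: 6 + 4 + 10 + 19 = 39. (The true optimum is 35, so greedy overshoots here.)

39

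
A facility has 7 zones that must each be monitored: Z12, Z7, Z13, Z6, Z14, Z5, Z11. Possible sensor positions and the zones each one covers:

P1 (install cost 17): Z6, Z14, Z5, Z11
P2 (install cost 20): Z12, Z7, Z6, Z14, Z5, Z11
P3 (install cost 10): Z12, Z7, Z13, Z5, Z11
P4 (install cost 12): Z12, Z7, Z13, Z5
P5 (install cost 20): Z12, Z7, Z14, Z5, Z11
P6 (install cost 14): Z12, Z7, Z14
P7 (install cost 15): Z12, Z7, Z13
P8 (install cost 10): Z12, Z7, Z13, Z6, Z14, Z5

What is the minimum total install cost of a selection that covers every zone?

P3, P8 cover every zone at install cost 10 + 10 = 20.
Any cover uses at least 2 sensor positions; among all covering selections none totals below 20.

20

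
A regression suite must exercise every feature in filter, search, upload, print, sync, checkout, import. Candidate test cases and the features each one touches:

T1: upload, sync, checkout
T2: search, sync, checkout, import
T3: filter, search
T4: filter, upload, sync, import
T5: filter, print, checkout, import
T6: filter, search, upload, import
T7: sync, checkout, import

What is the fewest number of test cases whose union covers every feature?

T1, T2, T5 together cover {filter, search, upload, print, sync, checkout, import} — every feature.
No 2 of the 7 test cases cover everything (all 21 pairs fall short), so 3 is minimum.

3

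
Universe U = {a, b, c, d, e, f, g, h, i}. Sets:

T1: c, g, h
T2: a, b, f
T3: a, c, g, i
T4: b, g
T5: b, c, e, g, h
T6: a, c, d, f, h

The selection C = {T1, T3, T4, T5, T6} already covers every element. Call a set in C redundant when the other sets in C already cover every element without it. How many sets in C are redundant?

Drop T1: the rest still cover every element — redundant.
Drop T3: i uncovered — not redundant.
Drop T4: the rest still cover every element — redundant.
Drop T5: e uncovered — not redundant.
Drop T6: d, f uncovered — not redundant.
2 redundant: T1, T4.

2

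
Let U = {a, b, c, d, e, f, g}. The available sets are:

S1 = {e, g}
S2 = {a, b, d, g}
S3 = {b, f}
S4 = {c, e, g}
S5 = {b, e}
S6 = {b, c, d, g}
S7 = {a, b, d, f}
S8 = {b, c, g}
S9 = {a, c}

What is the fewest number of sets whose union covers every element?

2

S4, S7 together cover {a, b, c, d, e, f, g} — every element.
No single set contains all 7 elements, so 2 is optimal.
Greedy (largest uncovered first) would take S2, S4, S3 — 3 sets — but 2 suffice.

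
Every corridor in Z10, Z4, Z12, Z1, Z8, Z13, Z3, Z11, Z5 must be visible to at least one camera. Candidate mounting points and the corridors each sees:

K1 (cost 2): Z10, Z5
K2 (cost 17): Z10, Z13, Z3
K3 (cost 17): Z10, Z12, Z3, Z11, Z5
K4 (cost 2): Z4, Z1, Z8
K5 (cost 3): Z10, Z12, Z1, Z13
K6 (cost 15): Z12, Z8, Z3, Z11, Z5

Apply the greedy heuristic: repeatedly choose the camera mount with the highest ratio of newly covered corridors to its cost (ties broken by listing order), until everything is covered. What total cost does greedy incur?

Pick 1: K4 adds 3 new (Z4, Z1, Z8) at cost 2 (ratio 3/2).
Pick 2: K1 adds 2 new (Z10, Z5) at cost 2 (ratio 2/2).
Pick 3: K5 adds 2 new (Z12, Z13) at cost 3 (ratio 2/3).
Pick 4: K6 adds 2 new (Z3, Z11) at cost 15 (ratio 2/15).
Greedy total cost: 2 + 2 + 3 + 15 = 22. (The true optimum is 20, so greedy overshoots here.)

22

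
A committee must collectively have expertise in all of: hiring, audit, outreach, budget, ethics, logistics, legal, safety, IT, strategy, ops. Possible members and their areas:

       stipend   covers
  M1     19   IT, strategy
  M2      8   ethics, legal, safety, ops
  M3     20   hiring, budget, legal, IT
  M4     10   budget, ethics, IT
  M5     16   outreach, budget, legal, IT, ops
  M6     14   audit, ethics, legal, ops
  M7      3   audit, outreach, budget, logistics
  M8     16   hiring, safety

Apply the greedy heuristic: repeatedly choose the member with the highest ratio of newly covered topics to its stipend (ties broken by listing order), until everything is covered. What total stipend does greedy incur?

46

Pick 1: M7 adds 4 new (audit, outreach, budget, logistics) at stipend 3 (ratio 4/3).
Pick 2: M2 adds 4 new (ethics, legal, safety, ops) at stipend 8 (ratio 4/8).
Pick 3: M1 adds 2 new (IT, strategy) at stipend 19 (ratio 2/19).
Pick 4: M8 adds 1 new (hiring) at stipend 16 (ratio 1/16).
Greedy total stipend: 3 + 8 + 19 + 16 = 46.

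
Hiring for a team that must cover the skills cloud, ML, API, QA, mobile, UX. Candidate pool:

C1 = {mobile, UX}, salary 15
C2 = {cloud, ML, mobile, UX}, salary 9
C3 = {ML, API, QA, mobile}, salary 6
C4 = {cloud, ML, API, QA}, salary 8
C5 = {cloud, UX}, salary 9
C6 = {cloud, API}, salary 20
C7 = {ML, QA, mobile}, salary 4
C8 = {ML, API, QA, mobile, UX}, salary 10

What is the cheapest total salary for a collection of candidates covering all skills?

C2, C3 cover every skill at salary 9 + 6 = 15.
Any cover uses at least 2 candidates; among all covering selections none totals below 15.
Greedy by coverage-per-salary would pick C7, C4, C2 for 21 — worse than the optimum 15.

15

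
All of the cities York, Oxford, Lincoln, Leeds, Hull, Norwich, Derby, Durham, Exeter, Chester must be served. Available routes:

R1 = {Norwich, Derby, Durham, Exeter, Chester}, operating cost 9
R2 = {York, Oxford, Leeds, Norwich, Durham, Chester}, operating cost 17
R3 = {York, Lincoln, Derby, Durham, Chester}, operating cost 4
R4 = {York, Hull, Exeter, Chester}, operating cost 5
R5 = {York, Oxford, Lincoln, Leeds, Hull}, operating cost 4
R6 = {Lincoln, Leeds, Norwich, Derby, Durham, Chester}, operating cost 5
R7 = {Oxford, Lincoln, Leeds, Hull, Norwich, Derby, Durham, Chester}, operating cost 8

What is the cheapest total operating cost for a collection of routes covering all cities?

13

R1, R5 cover every city at operating cost 9 + 4 = 13.
Any cover uses at least 2 routes; among all covering selections none totals below 13.
Greedy by coverage-per-operating cost would pick R3, R5, R1 for 17 — worse than the optimum 13.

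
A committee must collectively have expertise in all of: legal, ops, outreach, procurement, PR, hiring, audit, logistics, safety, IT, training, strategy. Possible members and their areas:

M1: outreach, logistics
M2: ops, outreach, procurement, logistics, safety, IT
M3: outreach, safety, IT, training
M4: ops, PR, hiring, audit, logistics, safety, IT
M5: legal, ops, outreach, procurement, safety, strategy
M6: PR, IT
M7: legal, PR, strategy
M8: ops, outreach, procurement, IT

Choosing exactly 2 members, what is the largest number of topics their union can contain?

11

Choosing M4, M5 covers {legal, ops, outreach, procurement, PR, hiring, audit, logistics, safety, IT, strategy} — 11 topics.
No choice of 2 members does better; here training is left uncovered.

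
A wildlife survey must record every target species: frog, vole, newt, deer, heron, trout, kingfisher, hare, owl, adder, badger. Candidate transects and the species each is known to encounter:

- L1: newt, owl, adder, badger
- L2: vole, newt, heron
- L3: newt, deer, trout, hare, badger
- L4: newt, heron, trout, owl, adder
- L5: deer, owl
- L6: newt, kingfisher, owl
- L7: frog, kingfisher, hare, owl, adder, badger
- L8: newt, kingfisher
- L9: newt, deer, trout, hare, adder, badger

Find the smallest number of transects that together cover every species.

3

L2, L3, L7 together cover {frog, vole, newt, deer, heron, trout, kingfisher, hare, owl, adder, badger} — every species.
No 2 of the 9 transects cover everything (all 36 pairs fall short), so 3 is minimum.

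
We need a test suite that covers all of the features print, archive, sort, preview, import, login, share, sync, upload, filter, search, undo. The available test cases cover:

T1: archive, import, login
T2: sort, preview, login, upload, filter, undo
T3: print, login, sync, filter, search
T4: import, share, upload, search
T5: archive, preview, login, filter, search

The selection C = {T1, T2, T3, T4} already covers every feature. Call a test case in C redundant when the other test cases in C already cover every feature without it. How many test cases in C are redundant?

0

Drop T1: archive uncovered — not redundant.
Drop T2: sort, preview, undo uncovered — not redundant.
Drop T3: print, sync uncovered — not redundant.
Drop T4: share uncovered — not redundant.
None of the test cases in C is redundant.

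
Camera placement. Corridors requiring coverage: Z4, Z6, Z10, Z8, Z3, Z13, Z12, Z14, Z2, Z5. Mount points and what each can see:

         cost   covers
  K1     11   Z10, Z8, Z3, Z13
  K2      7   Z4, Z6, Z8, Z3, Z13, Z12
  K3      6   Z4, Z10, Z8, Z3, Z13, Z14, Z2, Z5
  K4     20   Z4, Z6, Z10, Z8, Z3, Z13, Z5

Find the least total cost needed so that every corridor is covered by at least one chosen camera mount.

K2, K3 cover every corridor at cost 7 + 6 = 13.
Any cover uses at least 2 camera mounts; among all covering selections none totals below 13.

13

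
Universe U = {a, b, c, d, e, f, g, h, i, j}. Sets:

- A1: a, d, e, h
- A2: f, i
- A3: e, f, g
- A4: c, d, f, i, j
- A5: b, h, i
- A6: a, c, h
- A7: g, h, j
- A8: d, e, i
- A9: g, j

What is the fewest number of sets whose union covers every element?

4

A1, A3, A4, A5 together cover {a, b, c, d, e, f, g, h, i, j} — every element.
No 3 of the 9 sets cover everything (all 84 triples fall short), so 4 is minimum.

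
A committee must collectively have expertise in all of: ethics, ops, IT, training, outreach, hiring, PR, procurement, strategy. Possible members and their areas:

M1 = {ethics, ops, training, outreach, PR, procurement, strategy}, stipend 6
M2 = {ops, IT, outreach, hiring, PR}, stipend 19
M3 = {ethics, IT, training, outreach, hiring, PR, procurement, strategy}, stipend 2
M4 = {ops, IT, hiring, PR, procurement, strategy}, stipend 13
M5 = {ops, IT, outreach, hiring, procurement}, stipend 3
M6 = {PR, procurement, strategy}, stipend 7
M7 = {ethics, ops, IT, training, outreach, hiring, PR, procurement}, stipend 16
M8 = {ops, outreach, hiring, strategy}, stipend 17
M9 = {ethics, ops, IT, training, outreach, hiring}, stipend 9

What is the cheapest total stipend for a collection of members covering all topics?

5

M3, M5 cover every topic at stipend 2 + 3 = 5.
Any cover uses at least 2 members; among all covering selections none totals below 5.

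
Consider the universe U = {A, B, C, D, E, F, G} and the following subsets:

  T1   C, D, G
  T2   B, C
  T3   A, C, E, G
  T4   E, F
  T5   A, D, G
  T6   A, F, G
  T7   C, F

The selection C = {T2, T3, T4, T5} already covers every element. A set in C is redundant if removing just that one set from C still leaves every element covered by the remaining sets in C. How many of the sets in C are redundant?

1

Drop T2: B uncovered — not redundant.
Drop T3: the rest still cover every element — redundant.
Drop T4: F uncovered — not redundant.
Drop T5: D uncovered — not redundant.
1 redundant: T3.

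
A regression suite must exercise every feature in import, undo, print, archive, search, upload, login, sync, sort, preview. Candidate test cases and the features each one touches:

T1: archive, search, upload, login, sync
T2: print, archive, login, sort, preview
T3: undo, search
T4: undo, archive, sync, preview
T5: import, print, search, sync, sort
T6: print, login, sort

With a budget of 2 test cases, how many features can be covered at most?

8

Choosing T1, T2 covers {print, archive, search, upload, login, sync, sort, preview} — 8 features.
No choice of 2 test cases does better; here import, undo are left uncovered.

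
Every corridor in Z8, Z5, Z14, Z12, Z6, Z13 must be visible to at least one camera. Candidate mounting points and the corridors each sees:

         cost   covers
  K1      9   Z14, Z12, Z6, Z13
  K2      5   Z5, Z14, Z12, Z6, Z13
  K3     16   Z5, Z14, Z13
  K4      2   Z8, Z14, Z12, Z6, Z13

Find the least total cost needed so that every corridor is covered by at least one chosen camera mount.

K2, K4 cover every corridor at cost 5 + 2 = 7.
Any cover uses at least 2 camera mounts; among all covering selections none totals below 7.

7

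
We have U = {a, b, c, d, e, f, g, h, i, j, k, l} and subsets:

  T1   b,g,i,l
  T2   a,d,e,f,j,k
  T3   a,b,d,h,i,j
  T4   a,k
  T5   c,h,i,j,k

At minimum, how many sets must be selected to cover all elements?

3

T1, T2, T5 together cover {a, b, c, d, e, f, g, h, i, j, k, l} — every element.
No 2 of the 5 sets cover everything (all 10 pairs fall short), so 3 is minimum.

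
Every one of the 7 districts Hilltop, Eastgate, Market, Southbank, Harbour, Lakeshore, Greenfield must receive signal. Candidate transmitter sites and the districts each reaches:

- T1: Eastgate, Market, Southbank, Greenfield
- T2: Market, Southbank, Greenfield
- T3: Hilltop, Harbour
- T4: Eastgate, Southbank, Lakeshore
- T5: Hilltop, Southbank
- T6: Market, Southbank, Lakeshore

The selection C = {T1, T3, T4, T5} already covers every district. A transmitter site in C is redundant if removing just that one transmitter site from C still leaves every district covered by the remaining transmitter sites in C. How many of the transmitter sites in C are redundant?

Drop T1: Market, Greenfield uncovered — not redundant.
Drop T3: Harbour uncovered — not redundant.
Drop T4: Lakeshore uncovered — not redundant.
Drop T5: the rest still cover every district — redundant.
1 redundant: T5.

1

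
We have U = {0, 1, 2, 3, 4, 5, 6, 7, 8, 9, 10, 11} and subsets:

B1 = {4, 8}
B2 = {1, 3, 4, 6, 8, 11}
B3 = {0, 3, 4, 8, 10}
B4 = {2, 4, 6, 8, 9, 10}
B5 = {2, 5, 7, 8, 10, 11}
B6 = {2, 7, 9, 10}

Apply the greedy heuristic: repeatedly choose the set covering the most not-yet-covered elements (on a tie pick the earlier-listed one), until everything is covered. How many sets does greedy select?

Pick 1: B2 covers 6 new elements (1, 3, 4, 6, 8, 11).
Pick 2: B5 covers 4 new elements (2, 5, 7, 10).
Pick 3: B3 covers 1 new elements (0).
Pick 4: B4 covers 1 new elements (9).
Greedy uses 4 sets.

4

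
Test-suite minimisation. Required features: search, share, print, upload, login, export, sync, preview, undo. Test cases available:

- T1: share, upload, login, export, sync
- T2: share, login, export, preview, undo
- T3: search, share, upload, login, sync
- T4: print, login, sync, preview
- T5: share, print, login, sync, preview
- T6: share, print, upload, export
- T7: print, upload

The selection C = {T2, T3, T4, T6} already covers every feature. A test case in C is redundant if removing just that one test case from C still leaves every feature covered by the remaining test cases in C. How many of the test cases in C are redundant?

Drop T2: undo uncovered — not redundant.
Drop T3: search uncovered — not redundant.
Drop T4: the rest still cover every feature — redundant.
Drop T6: the rest still cover every feature — redundant.
2 redundant: T4, T6.

2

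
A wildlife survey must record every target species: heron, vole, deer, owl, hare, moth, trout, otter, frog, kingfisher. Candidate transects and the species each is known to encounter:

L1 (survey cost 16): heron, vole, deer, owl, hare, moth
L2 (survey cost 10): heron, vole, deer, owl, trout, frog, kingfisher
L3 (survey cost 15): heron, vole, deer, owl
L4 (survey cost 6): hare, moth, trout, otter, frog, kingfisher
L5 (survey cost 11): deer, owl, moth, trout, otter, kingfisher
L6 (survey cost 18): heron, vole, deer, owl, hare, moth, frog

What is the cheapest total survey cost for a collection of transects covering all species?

16

L2, L4 cover every species at survey cost 10 + 6 = 16.
Any cover uses at least 2 transects; among all covering selections none totals below 16.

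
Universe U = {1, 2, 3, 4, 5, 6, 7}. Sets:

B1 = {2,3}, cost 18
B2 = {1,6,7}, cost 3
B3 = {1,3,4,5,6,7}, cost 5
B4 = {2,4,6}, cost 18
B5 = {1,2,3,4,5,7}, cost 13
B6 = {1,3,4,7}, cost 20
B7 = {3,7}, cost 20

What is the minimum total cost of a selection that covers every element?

B2, B5 cover every element at cost 3 + 13 = 16.
Any cover uses at least 2 sets; among all covering selections none totals below 16.
Greedy by coverage-per-cost would pick B3, B5 for 18 — worse than the optimum 16.

16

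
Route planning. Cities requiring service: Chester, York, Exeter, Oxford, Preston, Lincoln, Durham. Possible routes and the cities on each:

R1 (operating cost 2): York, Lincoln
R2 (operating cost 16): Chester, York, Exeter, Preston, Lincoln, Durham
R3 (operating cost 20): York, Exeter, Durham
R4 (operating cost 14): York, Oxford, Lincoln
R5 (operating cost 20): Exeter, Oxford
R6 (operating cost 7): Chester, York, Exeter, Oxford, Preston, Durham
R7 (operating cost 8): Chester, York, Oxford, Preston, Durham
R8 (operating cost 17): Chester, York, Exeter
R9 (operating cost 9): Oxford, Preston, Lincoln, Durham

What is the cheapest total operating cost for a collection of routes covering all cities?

R1, R6 cover every city at operating cost 2 + 7 = 9.
Any cover uses at least 2 routes; among all covering selections none totals below 9.

9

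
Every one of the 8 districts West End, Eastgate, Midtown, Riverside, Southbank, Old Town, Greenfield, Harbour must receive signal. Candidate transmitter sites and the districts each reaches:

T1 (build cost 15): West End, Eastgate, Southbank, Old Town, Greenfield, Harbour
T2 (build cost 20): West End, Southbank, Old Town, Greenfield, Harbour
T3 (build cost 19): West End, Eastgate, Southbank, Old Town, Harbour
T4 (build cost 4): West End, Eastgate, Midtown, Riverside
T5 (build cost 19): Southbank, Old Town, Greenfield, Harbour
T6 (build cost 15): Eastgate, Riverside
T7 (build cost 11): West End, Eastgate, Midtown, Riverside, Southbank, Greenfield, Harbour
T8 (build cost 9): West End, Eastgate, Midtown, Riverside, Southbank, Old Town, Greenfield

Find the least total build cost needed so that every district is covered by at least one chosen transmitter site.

19

T1, T4 cover every district at build cost 15 + 4 = 19.
Any cover uses at least 2 transmitter sites; among all covering selections none totals below 19.
Greedy by coverage-per-build cost would pick T4, T8, T7 for 24 — worse than the optimum 19.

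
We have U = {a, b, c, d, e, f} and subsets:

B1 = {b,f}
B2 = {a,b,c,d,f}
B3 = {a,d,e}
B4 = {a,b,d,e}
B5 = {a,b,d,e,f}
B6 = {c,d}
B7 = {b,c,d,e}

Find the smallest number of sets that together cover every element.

2

B2, B3 together cover {a, b, c, d, e, f} — every element.
No single set contains all 6 elements, so 2 is optimal.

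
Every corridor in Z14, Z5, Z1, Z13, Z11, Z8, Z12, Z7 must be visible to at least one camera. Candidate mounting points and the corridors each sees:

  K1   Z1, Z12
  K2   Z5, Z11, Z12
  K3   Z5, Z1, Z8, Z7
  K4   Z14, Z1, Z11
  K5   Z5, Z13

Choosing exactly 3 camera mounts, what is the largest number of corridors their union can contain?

7

Choosing K1, K3, K4 covers {Z14, Z5, Z1, Z11, Z8, Z12, Z7} — 7 corridors.
No choice of 3 camera mounts does better; here Z13 is left uncovered.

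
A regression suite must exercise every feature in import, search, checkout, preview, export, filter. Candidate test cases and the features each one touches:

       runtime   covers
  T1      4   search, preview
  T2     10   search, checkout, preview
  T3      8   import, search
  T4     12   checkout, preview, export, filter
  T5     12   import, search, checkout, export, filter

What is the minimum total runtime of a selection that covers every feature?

T1, T5 cover every feature at runtime 4 + 12 = 16.
Any cover uses at least 2 test cases; among all covering selections none totals below 16.

16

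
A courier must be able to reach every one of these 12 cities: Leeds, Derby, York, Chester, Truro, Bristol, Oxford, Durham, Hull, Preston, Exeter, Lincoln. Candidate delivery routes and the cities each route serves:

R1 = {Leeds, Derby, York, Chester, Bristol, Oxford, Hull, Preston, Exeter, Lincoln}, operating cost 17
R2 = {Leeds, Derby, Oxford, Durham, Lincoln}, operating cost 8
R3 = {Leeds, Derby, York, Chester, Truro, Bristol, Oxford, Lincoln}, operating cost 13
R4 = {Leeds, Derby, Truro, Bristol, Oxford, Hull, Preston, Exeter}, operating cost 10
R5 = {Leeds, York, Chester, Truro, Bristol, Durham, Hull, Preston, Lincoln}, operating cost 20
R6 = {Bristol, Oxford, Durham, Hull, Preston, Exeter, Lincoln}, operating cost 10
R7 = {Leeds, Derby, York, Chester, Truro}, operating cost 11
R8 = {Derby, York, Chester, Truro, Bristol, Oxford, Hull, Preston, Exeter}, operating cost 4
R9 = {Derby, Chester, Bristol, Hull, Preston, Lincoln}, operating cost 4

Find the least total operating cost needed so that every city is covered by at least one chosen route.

12

R2, R8 cover every city at operating cost 8 + 4 = 12.
Any cover uses at least 2 routes; among all covering selections none totals below 12.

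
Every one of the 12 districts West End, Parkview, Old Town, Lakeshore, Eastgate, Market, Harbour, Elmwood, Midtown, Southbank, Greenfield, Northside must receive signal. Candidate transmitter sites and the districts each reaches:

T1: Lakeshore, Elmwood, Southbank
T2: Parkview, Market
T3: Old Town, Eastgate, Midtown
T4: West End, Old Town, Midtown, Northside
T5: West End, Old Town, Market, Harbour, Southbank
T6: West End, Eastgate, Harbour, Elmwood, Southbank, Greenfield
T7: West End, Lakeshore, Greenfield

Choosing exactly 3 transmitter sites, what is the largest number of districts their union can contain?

11

Choosing T2, T4, T6 covers {West End, Parkview, Old Town, Eastgate, Market, Harbour, Elmwood, Midtown, Southbank, Greenfield, Northside} — 11 districts.
No choice of 3 transmitter sites does better; here Lakeshore is left uncovered.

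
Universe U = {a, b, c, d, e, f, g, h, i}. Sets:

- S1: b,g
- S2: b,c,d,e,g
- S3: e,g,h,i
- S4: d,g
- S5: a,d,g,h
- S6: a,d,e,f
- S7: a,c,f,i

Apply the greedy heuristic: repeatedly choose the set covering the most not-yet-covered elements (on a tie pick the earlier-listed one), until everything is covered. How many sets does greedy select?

Pick 1: S2 covers 5 new elements (b, c, d, e, g).
Pick 2: S7 covers 3 new elements (a, f, i).
Pick 3: S3 covers 1 new elements (h).
Greedy uses 3 sets.

3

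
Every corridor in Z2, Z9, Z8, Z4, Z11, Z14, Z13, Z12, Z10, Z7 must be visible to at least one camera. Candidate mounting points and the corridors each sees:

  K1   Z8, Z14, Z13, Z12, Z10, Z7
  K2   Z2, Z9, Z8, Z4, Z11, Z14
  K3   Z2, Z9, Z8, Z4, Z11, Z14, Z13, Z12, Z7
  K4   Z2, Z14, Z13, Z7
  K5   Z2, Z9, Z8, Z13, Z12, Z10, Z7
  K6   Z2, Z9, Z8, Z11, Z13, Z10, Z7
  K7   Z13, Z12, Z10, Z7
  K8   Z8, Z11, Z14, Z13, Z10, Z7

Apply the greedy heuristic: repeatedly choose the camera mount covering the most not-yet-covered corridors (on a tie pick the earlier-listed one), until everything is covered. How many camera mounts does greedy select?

Pick 1: K3 covers 9 new corridors (Z2, Z9, Z8, Z4, Z11, Z14, Z13, Z12, Z7).
Pick 2: K1 covers 1 new corridors (Z10).
Greedy uses 2 camera mounts.

2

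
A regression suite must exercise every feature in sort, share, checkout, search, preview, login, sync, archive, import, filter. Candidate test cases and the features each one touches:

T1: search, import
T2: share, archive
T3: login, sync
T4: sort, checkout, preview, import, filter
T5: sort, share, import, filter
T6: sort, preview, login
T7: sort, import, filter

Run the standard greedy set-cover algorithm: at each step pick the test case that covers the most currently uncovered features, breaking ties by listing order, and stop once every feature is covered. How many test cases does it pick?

4

Pick 1: T4 covers 5 new features (sort, checkout, preview, import, filter).
Pick 2: T2 covers 2 new features (share, archive).
Pick 3: T3 covers 2 new features (login, sync).
Pick 4: T1 covers 1 new features (search).
Greedy uses 4 test cases.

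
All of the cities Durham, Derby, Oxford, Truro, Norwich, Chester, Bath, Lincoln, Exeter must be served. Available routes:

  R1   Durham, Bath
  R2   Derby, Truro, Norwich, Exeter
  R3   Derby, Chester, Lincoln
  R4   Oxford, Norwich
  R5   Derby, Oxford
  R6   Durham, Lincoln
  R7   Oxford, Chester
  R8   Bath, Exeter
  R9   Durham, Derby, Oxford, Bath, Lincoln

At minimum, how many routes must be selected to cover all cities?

3

R2, R3, R9 together cover {Durham, Derby, Oxford, Truro, Norwich, Chester, Bath, Lincoln, Exeter} — every city.
No 2 of the 9 routes cover everything (all 36 pairs fall short), so 3 is minimum.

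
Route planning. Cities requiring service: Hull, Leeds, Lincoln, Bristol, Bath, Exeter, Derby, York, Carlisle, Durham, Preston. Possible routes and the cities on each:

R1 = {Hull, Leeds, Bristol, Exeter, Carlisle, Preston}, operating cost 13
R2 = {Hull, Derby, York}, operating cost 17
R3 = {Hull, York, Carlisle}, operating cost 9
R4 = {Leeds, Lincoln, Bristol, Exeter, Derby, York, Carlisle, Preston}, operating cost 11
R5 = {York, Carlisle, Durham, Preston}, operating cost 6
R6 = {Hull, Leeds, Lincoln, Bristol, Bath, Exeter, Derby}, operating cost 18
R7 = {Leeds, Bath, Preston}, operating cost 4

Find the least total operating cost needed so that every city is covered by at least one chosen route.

24

R5, R6 cover every city at operating cost 6 + 18 = 24.
Any cover uses at least 2 routes; among all covering selections none totals below 24.
Greedy by coverage-per-operating cost would pick R7, R4, R5, R3 for 30 — worse than the optimum 24.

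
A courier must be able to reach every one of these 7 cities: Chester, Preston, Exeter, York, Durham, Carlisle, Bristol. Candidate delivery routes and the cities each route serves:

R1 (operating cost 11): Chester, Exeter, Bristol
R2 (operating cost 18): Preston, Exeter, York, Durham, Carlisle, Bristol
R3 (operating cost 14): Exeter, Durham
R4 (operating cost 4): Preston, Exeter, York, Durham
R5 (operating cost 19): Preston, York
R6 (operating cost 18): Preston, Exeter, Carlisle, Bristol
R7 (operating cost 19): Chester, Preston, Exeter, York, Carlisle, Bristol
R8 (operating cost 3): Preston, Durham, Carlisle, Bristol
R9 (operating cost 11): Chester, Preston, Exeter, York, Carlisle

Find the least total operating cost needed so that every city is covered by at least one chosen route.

14

R8, R9 cover every city at operating cost 3 + 11 = 14.
Any cover uses at least 2 routes; among all covering selections none totals below 14.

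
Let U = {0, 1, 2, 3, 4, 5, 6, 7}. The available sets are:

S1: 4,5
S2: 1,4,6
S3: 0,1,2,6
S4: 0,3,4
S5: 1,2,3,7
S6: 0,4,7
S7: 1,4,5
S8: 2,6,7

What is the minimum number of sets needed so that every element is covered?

S1, S3, S5 together cover {0, 1, 2, 3, 4, 5, 6, 7} — every element.
No 2 of the 8 sets cover everything (all 28 pairs fall short), so 3 is minimum.

3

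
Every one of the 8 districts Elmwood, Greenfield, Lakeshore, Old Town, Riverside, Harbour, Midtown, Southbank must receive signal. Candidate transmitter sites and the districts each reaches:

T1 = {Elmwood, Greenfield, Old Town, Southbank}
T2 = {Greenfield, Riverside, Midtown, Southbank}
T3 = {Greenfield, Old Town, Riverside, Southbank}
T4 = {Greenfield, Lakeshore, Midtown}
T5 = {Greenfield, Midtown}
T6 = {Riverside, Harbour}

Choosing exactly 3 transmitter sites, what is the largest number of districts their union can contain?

8

Choosing T1, T4, T6 covers {Elmwood, Greenfield, Lakeshore, Old Town, Riverside, Harbour, Midtown, Southbank} — 8 districts.
That is all 8 districts.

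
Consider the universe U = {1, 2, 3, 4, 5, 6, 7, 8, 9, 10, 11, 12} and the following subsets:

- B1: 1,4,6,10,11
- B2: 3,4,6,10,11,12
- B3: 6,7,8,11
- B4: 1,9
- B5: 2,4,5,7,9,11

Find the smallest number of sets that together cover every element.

4

B1, B2, B3, B5 together cover {1, 2, 3, 4, 5, 6, 7, 8, 9, 10, 11, 12} — every element.
No 3 of the 5 sets cover everything (all 10 triples fall short), so 4 is minimum.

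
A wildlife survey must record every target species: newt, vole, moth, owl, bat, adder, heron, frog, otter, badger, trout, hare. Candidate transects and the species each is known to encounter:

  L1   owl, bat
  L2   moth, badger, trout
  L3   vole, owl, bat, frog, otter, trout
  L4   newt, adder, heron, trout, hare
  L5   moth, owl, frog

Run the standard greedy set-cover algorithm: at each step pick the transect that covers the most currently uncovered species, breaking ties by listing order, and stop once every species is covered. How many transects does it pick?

Pick 1: L3 covers 6 new species (vole, owl, bat, frog, otter, trout).
Pick 2: L4 covers 4 new species (newt, adder, heron, hare).
Pick 3: L2 covers 2 new species (moth, badger).
Greedy uses 3 transects.

3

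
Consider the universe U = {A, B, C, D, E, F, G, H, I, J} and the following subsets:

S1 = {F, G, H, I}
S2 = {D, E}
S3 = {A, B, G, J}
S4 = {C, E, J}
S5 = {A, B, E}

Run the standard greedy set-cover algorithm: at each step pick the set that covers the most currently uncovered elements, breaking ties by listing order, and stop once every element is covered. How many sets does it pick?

4

Pick 1: S1 covers 4 new elements (F, G, H, I).
Pick 2: S3 covers 3 new elements (A, B, J).
Pick 3: S2 covers 2 new elements (D, E).
Pick 4: S4 covers 1 new elements (C).
Greedy uses 4 sets.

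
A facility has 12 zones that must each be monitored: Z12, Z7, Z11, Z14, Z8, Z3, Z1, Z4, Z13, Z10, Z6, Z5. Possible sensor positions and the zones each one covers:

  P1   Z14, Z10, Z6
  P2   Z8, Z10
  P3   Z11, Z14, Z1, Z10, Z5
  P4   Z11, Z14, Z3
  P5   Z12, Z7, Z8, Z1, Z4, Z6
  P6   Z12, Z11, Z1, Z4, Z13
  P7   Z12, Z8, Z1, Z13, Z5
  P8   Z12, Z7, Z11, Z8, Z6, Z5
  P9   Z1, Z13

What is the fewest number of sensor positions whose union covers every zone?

4

P1, P4, P5, P7 together cover {Z12, Z7, Z11, Z14, Z8, Z3, Z1, Z4, Z13, Z10, Z6, Z5} — every zone.
No 3 of the 9 sensor positions cover everything (all 84 triples fall short), so 4 is minimum.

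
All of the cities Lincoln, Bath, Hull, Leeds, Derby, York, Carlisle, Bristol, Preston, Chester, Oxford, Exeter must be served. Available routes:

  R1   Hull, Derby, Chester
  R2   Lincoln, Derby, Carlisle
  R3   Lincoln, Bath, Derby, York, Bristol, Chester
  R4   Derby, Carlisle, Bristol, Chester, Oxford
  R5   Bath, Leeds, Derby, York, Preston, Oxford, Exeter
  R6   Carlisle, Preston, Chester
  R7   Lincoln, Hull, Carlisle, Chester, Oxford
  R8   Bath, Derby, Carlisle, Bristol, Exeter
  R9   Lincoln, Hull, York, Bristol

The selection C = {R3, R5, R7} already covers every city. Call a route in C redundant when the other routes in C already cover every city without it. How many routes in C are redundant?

Drop R3: Bristol uncovered — not redundant.
Drop R5: Leeds, Preston, Exeter uncovered — not redundant.
Drop R7: Hull, Carlisle uncovered — not redundant.
None of the routes in C is redundant.

0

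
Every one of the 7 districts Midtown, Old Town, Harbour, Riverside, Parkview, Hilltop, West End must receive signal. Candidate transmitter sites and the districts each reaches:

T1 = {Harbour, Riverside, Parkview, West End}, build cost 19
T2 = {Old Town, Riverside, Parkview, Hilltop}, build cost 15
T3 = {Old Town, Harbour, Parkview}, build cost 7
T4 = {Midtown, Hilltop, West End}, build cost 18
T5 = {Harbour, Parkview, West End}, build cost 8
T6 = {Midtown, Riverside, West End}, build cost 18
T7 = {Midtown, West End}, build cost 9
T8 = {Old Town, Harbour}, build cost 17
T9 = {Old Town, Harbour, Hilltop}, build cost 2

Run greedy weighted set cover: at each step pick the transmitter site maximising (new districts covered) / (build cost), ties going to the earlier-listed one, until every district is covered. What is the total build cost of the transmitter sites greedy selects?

Pick 1: T9 adds 3 new (Old Town, Harbour, Hilltop) at build cost 2 (ratio 3/2).
Pick 2: T5 adds 2 new (Parkview, West End) at build cost 8 (ratio 2/8).
Pick 3: T6 adds 2 new (Midtown, Riverside) at build cost 18 (ratio 2/18).
Greedy total build cost: 2 + 8 + 18 = 28. (The true optimum is 26, so greedy overshoots here.)

28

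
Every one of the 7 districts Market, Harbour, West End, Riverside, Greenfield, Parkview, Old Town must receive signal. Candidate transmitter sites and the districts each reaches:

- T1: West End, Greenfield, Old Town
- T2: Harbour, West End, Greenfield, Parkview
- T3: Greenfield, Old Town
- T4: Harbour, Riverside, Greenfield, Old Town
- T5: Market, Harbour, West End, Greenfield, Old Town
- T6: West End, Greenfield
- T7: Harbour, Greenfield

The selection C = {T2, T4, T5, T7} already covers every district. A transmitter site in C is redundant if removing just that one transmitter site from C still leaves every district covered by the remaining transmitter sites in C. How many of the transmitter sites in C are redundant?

Drop T2: Parkview uncovered — not redundant.
Drop T4: Riverside uncovered — not redundant.
Drop T5: Market uncovered — not redundant.
Drop T7: the rest still cover every district — redundant.
1 redundant: T7.

1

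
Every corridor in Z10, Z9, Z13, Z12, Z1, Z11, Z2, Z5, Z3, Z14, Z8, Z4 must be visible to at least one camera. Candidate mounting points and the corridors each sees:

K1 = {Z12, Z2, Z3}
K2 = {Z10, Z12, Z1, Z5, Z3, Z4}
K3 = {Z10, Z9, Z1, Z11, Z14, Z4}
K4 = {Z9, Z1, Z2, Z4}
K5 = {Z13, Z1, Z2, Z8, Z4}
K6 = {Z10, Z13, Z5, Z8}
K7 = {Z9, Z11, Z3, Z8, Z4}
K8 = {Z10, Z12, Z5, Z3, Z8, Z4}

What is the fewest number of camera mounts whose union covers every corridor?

3

K1, K3, K6 together cover {Z10, Z9, Z13, Z12, Z1, Z11, Z2, Z5, Z3, Z14, Z8, Z4} — every corridor.
No 2 of the 8 camera mounts cover everything (all 28 pairs fall short), so 3 is minimum.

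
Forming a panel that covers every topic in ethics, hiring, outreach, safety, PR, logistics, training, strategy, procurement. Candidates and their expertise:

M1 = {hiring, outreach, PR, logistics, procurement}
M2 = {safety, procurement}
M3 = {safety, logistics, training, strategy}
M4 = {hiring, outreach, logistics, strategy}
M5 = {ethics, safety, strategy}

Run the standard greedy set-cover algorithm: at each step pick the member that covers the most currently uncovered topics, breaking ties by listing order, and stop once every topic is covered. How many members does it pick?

Pick 1: M1 covers 5 new topics (hiring, outreach, PR, logistics, procurement).
Pick 2: M3 covers 3 new topics (safety, training, strategy).
Pick 3: M5 covers 1 new topics (ethics).
Greedy uses 3 members.

3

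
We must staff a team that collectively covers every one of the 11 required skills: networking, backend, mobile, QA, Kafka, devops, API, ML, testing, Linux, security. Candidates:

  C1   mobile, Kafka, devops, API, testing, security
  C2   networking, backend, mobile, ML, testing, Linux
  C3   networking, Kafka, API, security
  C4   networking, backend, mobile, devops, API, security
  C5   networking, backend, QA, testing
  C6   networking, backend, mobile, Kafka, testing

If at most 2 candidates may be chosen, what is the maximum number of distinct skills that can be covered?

10

Choosing C1, C2 covers {networking, backend, mobile, Kafka, devops, API, ML, testing, Linux, security} — 10 skills.
No choice of 2 candidates does better; here QA is left uncovered.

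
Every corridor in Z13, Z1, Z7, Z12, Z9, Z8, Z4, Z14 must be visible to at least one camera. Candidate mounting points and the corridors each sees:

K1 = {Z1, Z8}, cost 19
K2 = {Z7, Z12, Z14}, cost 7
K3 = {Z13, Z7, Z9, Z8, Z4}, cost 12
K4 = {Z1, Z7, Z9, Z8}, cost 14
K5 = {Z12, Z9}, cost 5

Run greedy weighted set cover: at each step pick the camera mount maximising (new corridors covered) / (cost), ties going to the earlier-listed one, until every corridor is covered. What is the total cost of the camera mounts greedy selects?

Pick 1: K2 adds 3 new (Z7, Z12, Z14) at cost 7 (ratio 3/7).
Pick 2: K3 adds 4 new (Z13, Z9, Z8, Z4) at cost 12 (ratio 4/12).
Pick 3: K4 adds 1 new (Z1) at cost 14 (ratio 1/14).
Greedy total cost: 7 + 12 + 14 = 33.

33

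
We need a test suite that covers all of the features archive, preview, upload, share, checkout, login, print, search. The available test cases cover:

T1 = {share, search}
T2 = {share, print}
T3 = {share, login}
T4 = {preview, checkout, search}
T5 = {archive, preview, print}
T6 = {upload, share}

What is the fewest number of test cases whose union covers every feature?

T3, T4, T5, T6 together cover {archive, preview, upload, share, checkout, login, print, search} — every feature.
No 3 of the 6 test cases cover everything (all 20 triples fall short), so 4 is minimum.

4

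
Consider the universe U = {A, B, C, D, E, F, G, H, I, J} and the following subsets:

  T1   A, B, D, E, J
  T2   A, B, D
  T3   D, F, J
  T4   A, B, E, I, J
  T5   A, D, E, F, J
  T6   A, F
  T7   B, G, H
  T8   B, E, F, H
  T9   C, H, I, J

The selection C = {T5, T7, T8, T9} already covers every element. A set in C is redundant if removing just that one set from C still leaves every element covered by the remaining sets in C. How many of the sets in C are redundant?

1

Drop T5: A, D uncovered — not redundant.
Drop T7: G uncovered — not redundant.
Drop T8: the rest still cover every element — redundant.
Drop T9: C, I uncovered — not redundant.
1 redundant: T8.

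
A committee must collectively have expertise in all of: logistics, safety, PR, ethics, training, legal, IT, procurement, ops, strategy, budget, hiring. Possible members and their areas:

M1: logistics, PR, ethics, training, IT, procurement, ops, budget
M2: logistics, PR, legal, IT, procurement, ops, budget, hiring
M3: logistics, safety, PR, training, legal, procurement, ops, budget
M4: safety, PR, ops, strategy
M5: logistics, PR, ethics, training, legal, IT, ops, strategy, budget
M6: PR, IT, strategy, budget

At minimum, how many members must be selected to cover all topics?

3

M1, M2, M4 together cover {logistics, safety, PR, ethics, training, legal, IT, procurement, ops, strategy, budget, hiring} — every topic.
No 2 of the 6 members cover everything (all 15 pairs fall short), so 3 is minimum.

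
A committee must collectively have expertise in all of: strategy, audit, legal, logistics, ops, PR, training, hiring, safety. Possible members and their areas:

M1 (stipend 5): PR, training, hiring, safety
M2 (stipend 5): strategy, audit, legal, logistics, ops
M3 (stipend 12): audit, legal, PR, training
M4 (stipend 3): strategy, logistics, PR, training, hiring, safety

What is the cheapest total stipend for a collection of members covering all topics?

8

M2, M4 cover every topic at stipend 5 + 3 = 8.
Any cover uses at least 2 members; among all covering selections none totals below 8.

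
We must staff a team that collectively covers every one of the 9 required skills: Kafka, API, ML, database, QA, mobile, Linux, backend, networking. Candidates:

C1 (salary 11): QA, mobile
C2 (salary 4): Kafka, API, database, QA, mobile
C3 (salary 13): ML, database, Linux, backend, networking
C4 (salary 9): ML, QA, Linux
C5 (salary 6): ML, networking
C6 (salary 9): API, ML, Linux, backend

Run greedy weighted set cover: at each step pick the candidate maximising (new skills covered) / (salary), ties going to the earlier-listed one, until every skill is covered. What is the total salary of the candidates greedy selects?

Pick 1: C2 adds 5 new (Kafka, API, database, QA, mobile) at salary 4 (ratio 5/4).
Pick 2: C5 adds 2 new (ML, networking) at salary 6 (ratio 2/6).
Pick 3: C6 adds 2 new (Linux, backend) at salary 9 (ratio 2/9).
Greedy total salary: 4 + 6 + 9 = 19. (The true optimum is 17, so greedy overshoots here.)

19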